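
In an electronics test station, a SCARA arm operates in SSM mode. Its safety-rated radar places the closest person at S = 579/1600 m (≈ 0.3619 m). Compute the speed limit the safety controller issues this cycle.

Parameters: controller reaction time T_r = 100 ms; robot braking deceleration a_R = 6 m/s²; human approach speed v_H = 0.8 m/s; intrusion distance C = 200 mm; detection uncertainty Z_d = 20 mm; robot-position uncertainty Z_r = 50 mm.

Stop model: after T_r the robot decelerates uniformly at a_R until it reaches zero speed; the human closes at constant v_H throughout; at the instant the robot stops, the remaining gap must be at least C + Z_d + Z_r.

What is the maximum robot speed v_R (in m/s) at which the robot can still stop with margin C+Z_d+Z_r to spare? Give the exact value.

v_R_max = 1/20 m/s = 0.0500 m/s

collect terms ⇒ (1/12)·v_R² + (7/30)·v_R + (-19/1600) = 0
  disc = (7/30)² − 4·(1/12)·(-19/1600) = 841/14400 ; √disc = 29/120
  v_R = (−(7/30) + 29/120) / (2·(1/12)) = 1/20 m/s
check:
braking lasts T_s = (1/20)/6 = 0.0083 s
robot in T_r: 0.0500·0.1000 = 0.0050 m
robot covers 0.0500·0.0083 − ½·6.0000·0.0083² = 0.0002 m while stopping
human over T_r+T_s: 0.8000·(0.1000+0.0083) = 0.0867 m
C+Z_d+Z_r = 0.2000+0.0200+0.0500 = 0.2700 m
sum ≈ 0.0050+0.0002+0.0867+0.2700 ≈ 0.3619 m = S ✓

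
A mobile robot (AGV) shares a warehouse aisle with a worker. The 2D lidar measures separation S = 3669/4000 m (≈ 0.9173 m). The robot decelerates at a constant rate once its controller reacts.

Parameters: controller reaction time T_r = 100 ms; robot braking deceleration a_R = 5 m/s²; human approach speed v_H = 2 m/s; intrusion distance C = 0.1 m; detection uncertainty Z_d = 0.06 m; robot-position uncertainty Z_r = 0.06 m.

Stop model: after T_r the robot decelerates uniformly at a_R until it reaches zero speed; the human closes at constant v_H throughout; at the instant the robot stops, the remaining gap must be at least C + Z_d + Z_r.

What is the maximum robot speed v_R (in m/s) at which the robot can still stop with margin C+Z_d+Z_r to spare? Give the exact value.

at the boundary: (1/10)·v² + (1/2)·v + (-1989/4000) = 0
  disc = (1/2)² − 4·(1/10)·(-1989/4000) = 4489/10000 ; √disc = 67/100
  v_R = (−(1/2) + 67/100) / (2·(1/10)) = 17/20 m/s
check:
T_s = v_R/a_R = (17/20)/5 = 0.1700 s
reaction-phase robot travel = 0.8500·0.1000 = 0.0850 m
braking distance = 0.8500²/(2·5.0000) = 0.0722 m
person approaches 2.0000·(0.1000+0.1700) = 0.5400 m
residual clearance needed = 0.1000+0.0600+0.0600 = 0.2200 m
sum ≈ 0.0850+0.0722+0.5400+0.2200 ≈ 0.9173 m = S ✓

v_R_max = 17/20 m/s = 0.8500 m/s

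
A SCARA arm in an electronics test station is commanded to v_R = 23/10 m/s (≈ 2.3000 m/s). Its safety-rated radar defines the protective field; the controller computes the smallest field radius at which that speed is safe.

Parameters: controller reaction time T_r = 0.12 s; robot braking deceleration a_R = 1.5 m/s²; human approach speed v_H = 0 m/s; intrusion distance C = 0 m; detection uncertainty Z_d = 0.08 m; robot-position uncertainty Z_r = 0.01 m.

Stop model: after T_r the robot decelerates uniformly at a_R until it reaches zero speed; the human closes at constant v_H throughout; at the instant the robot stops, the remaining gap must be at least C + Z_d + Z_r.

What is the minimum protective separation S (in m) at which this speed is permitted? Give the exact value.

S_min = 1597/750 m = 2.1293 m

T_s = v_R/a_R = (23/10)/(3/2) = 1.5333 s
reaction-phase robot travel = 2.3000·0.1200 = 0.2760 m
braking distance = 2.3000²/(2·1.5000) = 1.7633 m
human over T_r+T_s: 0.0000·(0.1200+1.5333) = 0.0000 m
residual clearance needed = 0.0000+0.0800+0.0100 = 0.0900 m
S_min ≈ 0.2760+1.7633+0.0000+0.0900  ⇒  S_min = 1597/750 m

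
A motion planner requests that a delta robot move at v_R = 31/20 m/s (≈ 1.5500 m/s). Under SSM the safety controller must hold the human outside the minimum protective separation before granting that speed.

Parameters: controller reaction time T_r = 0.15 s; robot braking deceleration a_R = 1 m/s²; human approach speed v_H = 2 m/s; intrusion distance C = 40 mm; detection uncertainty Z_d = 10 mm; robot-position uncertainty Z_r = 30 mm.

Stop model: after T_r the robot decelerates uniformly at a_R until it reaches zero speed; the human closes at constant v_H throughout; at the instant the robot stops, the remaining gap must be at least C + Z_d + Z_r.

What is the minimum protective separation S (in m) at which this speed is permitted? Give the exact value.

T_s = v_R/a_R = (31/20)/1 = 1.5500 s
robot covers v_R·T_r = 1.5500·0.1500 = 0.2325 m before braking
robot covers 1.5500·1.5500 − ½·1.0000·1.5500² = 1.2012 m while stopping
human over T_r+T_s: 2.0000·(0.1500+1.5500) = 3.4000 m
C+Z_d+Z_r = 0.0400+0.0100+0.0300 = 0.0800 m
S_min ≈ 0.2325+1.2012+3.4000+0.0800  ⇒  S_min = 3931/800 m

S_min = 3931/800 m = 4.9138 m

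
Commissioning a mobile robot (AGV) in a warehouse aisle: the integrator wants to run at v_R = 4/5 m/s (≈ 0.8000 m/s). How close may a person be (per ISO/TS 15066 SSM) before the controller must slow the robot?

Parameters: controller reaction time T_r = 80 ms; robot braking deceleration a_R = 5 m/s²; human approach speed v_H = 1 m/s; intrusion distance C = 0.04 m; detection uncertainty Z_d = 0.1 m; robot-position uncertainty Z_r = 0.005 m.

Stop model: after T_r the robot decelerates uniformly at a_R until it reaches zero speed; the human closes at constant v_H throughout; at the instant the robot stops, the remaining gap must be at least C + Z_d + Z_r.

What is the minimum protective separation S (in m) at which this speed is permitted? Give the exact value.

S_min = 513/1000 m = 0.5130 m

braking lasts T_s = (4/5)/5 = 0.1600 s
robot in T_r: 0.8000·0.0800 = 0.0640 m
robot under decel: 0.8000²/(2·5.0000) = 0.0640 m
human closes 1.0000·0.2400 = 0.2400 m
margins: 0.0400+0.1000+0.0050 = 0.1450 m
S_min ≈ 0.0640+0.0640+0.2400+0.1450  ⇒  S_min = 513/1000 m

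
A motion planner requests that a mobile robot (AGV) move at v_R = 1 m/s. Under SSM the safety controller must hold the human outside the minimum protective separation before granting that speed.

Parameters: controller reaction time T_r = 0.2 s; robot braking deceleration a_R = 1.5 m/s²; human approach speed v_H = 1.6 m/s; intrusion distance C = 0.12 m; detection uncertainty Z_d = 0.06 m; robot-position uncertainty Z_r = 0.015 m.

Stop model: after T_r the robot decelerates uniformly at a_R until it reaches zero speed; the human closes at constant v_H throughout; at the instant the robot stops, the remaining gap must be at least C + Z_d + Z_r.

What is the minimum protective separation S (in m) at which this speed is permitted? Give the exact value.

S_min = 423/200 m = 2.1150 m

stop time T_s = 1/(3/2) = 0.6667 s
robot in T_r: 1.0000·0.2000 = 0.2000 m
robot covers 1.0000·0.6667 − ½·1.5000·0.6667² = 0.3333 m while stopping
human closes 1.6000·0.8667 = 1.3867 m
margins: 0.1200+0.0600+0.0150 = 0.1950 m
S_min ≈ 0.2000+0.3333+1.3867+0.1950  ⇒  S_min = 423/200 m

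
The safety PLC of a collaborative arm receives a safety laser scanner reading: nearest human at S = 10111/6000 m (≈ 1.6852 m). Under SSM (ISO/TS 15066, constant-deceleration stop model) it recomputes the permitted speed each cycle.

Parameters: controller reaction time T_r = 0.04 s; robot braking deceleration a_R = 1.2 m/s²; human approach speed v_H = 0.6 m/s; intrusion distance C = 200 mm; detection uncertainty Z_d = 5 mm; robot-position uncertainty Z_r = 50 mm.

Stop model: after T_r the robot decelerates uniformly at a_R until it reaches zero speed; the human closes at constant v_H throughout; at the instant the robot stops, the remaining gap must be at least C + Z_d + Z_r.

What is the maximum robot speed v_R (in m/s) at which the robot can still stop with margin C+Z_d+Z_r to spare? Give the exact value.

v_R_max = 13/10 m/s = 1.3000 m/s

at the boundary: (5/12)·v² + (27/50)·v + (-8437/6000) = 0
  disc = (27/50)² − 4·(5/12)·(-8437/6000) = 237169/90000 ; √disc = 487/300
  v_R = (−(27/50) + 487/300) / (2·(5/12)) = 13/10 m/s
check:
T_s = v_R/a_R = (13/10)/(6/5) = 1.0833 s
robot in T_r: 1.3000·0.0400 = 0.0520 m
robot under decel: 1.3000²/(2·1.2000) = 0.7042 m
human over T_r+T_s: 0.6000·(0.0400+1.0833) = 0.6740 m
margins: 0.2000+0.0050+0.0500 = 0.2550 m
sum ≈ 0.0520+0.7042+0.6740+0.2550 ≈ 1.6852 m = S ✓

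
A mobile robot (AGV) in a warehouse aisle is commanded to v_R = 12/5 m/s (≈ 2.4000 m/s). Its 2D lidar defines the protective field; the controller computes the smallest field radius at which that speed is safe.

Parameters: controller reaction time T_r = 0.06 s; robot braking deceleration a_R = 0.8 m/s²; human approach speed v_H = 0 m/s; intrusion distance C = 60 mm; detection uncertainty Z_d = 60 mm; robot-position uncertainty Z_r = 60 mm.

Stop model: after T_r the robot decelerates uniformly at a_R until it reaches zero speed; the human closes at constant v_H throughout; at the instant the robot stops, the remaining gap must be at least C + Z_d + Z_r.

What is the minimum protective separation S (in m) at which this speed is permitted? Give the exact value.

stop time T_s = (12/5)/(4/5) = 3.0000 s
robot in T_r: 2.4000·0.0600 = 0.1440 m
robot covers 2.4000·3.0000 − ½·0.8000·3.0000² = 3.6000 m while stopping
person approaches 0.0000·(0.0600+3.0000) = 0.0000 m
C+Z_d+Z_r = 0.0600+0.0600+0.0600 = 0.1800 m
S_min ≈ 0.1440+3.6000+0.0000+0.1800  ⇒  S_min = 981/250 m

S_min = 981/250 m = 3.9240 m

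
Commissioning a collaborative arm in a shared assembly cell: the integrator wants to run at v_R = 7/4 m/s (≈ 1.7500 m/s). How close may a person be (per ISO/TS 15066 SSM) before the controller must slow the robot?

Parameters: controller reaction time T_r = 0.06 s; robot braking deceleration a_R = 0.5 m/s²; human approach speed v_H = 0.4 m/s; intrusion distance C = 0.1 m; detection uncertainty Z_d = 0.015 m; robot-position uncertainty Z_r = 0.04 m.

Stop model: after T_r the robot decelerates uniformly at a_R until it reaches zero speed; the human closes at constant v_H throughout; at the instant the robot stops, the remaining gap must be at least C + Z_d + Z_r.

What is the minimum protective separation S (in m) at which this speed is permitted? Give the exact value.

braking lasts T_s = (7/4)/(1/2) = 3.5000 s
robot covers v_R·T_r = 1.7500·0.0600 = 0.1050 m before braking
robot under decel: 1.7500²/(2·0.5000) = 3.0625 m
person approaches 0.4000·(0.0600+3.5000) = 1.4240 m
margins: 0.1000+0.0150+0.0400 = 0.1550 m
S_min ≈ 0.1050+3.0625+1.4240+0.1550  ⇒  S_min = 9493/2000 m

S_min = 9493/2000 m = 4.7465 m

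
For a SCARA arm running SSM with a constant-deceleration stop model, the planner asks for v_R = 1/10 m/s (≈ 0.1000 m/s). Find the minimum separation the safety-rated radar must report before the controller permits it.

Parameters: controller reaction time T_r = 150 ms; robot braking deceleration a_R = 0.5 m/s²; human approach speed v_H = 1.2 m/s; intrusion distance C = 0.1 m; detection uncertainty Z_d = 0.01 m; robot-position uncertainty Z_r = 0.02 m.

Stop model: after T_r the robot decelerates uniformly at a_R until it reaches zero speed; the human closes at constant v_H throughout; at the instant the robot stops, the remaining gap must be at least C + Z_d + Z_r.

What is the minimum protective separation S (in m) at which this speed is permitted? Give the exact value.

T_s = v_R/a_R = (1/10)/(1/2) = 0.2000 s
reaction-phase robot travel = 0.1000·0.1500 = 0.0150 m
braking distance = 0.1000²/(2·0.5000) = 0.0100 m
person approaches 1.2000·(0.1500+0.2000) = 0.4200 m
C+Z_d+Z_r = 0.1000+0.0100+0.0200 = 0.1300 m
S_min ≈ 0.0150+0.0100+0.4200+0.1300  ⇒  S_min = 23/40 m

S_min = 23/40 m = 0.5750 m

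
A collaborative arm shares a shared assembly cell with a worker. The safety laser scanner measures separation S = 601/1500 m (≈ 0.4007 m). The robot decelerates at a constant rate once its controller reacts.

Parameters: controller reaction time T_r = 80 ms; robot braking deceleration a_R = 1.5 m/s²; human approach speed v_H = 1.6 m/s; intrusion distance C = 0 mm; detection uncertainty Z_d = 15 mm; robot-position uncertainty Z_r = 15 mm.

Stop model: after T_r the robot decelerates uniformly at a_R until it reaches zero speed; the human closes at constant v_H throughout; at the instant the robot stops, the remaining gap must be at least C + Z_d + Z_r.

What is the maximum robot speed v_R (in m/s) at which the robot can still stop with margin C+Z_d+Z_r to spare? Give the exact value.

collect terms ⇒ (1/3)·v_R² + (86/75)·v_R + (-91/375) = 0
  disc = (86/75)² − 4·(1/3)·(-91/375) = 1024/625 ; √disc = 32/25
  v_R = (−(86/75) + 32/25) / (2·(1/3)) = 1/5 m/s
check:
stop time T_s = (1/5)/(3/2) = 0.1333 s
reaction-phase robot travel = 0.2000·0.0800 = 0.0160 m
robot under decel: 0.2000²/(2·1.5000) = 0.0133 m
human closes 1.6000·0.2133 = 0.3413 m
margins: 0.0000+0.0150+0.0150 = 0.0300 m
sum ≈ 0.0160+0.0133+0.3413+0.0300 ≈ 0.4007 m = S ✓

v_R_max = 1/5 m/s = 0.2000 m/s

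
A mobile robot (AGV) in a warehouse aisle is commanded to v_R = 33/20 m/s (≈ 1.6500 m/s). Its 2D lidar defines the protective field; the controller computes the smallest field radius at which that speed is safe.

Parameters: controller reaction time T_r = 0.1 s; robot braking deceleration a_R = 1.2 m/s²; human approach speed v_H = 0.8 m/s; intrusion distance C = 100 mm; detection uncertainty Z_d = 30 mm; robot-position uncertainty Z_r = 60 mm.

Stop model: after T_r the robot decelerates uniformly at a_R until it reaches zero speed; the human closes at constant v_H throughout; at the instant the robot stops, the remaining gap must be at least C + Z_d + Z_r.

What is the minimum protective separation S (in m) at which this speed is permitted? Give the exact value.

braking lasts T_s = (33/20)/(6/5) = 1.3750 s
robot in T_r: 1.6500·0.1000 = 0.1650 m
robot covers 1.6500·1.3750 − ½·1.2000·1.3750² = 1.1344 m while stopping
human over T_r+T_s: 0.8000·(0.1000+1.3750) = 1.1800 m
residual clearance needed = 0.1000+0.0300+0.0600 = 0.1900 m
S_min ≈ 0.1650+1.1344+1.1800+0.1900  ⇒  S_min = 4271/1600 m

S_min = 4271/1600 m = 2.6694 m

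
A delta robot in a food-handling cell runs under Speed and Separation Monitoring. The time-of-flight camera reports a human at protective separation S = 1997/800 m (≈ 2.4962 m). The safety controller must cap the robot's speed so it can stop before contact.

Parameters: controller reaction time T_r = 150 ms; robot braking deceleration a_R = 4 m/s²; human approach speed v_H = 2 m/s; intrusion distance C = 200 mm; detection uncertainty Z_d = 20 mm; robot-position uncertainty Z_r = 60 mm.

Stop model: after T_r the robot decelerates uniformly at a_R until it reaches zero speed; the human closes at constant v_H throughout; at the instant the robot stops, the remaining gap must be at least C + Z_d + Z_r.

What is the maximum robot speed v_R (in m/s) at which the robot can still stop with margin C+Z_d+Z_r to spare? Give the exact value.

v_R_max = 21/10 m/s = 2.1000 m/s

at the boundary: (1/8)·v² + (13/20)·v + (-1533/800) = 0
  disc = (13/20)² − 4·(1/8)·(-1533/800) = 2209/1600 ; √disc = 47/40
  v_R = (−(13/20) + 47/40) / (2·(1/8)) = 21/10 m/s
check:
braking lasts T_s = (21/10)/4 = 0.5250 s
robot in T_r: 2.1000·0.1500 = 0.3150 m
robot covers 2.1000·0.5250 − ½·4.0000·0.5250² = 0.5513 m while stopping
person approaches 2.0000·(0.1500+0.5250) = 1.3500 m
margins: 0.2000+0.0200+0.0600 = 0.2800 m
sum ≈ 0.3150+0.5513+1.3500+0.2800 ≈ 2.4962 m = S ✓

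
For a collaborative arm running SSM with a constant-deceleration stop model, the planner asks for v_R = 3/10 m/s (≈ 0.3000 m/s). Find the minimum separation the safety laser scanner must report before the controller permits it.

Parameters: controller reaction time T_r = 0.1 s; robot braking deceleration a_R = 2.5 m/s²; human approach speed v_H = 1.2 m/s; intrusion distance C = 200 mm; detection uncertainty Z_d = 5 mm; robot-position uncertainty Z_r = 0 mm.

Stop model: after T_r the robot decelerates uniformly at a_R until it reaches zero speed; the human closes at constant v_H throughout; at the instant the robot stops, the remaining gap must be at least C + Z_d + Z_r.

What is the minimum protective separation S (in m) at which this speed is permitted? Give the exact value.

T_s = v_R/a_R = (3/10)/(5/2) = 0.1200 s
robot in T_r: 0.3000·0.1000 = 0.0300 m
robot under decel: 0.3000²/(2·2.5000) = 0.0180 m
human closes 1.2000·0.2200 = 0.2640 m
C+Z_d+Z_r = 0.2000+0.0050+0.0000 = 0.2050 m
S_min ≈ 0.0300+0.0180+0.2640+0.2050  ⇒  S_min = 517/1000 m

S_min = 517/1000 m = 0.5170 m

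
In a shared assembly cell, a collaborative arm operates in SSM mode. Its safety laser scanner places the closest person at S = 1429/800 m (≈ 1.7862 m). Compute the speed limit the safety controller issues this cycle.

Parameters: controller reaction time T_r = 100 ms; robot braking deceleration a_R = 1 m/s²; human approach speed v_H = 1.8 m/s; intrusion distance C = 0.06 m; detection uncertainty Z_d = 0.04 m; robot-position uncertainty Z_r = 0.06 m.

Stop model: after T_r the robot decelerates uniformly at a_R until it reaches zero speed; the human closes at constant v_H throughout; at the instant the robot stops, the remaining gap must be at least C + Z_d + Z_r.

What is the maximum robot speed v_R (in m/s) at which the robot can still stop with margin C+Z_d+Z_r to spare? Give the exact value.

v_R_max = 13/20 m/s = 0.6500 m/s

collect terms ⇒ (1/2)·v_R² + (19/10)·v_R + (-1157/800) = 0
  disc = (19/10)² − 4·(1/2)·(-1157/800) = 2601/400 ; √disc = 51/20
  v_R = (−(19/10) + 51/20) / (2·(1/2)) = 13/20 m/s
check:
stop time T_s = (13/20)/1 = 0.6500 s
robot in T_r: 0.6500·0.1000 = 0.0650 m
braking distance = 0.6500²/(2·1.0000) = 0.2112 m
human over T_r+T_s: 1.8000·(0.1000+0.6500) = 1.3500 m
C+Z_d+Z_r = 0.0600+0.0400+0.0600 = 0.1600 m
sum ≈ 0.0650+0.2112+1.3500+0.1600 ≈ 1.7862 m = S ✓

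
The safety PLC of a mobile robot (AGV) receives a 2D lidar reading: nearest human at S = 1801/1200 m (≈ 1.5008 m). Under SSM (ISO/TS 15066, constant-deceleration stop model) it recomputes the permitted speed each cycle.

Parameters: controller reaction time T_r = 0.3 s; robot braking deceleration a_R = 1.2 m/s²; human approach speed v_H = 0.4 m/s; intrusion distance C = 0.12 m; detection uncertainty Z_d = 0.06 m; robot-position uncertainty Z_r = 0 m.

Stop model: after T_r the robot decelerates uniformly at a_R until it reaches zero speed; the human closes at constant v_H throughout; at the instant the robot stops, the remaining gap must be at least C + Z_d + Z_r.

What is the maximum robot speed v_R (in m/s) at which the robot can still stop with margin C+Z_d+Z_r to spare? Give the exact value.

collect terms ⇒ (5/12)·v_R² + (19/30)·v_R + (-1441/1200) = 0
  disc = (19/30)² − 4·(5/12)·(-1441/1200) = 961/400 ; √disc = 31/20
  v_R = (−(19/30) + 31/20) / (2·(5/12)) = 11/10 m/s
check:
stop time T_s = (11/10)/(6/5) = 0.9167 s
robot in T_r: 1.1000·0.3000 = 0.3300 m
robot under decel: 1.1000²/(2·1.2000) = 0.5042 m
human closes 0.4000·1.2167 = 0.4867 m
C+Z_d+Z_r = 0.1200+0.0600+0.0000 = 0.1800 m
sum ≈ 0.3300+0.5042+0.4867+0.1800 ≈ 1.5008 m = S ✓

v_R_max = 11/10 m/s = 1.1000 m/s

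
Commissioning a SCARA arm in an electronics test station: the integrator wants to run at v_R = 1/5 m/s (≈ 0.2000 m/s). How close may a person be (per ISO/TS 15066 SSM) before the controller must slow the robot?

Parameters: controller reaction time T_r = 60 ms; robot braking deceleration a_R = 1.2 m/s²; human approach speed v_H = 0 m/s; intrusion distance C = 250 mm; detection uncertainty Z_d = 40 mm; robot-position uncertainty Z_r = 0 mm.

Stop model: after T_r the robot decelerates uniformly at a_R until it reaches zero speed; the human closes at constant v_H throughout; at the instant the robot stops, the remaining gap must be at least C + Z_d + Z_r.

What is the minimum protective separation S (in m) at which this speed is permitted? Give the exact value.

stop time T_s = (1/5)/(6/5) = 0.1667 s
robot covers v_R·T_r = 0.2000·0.0600 = 0.0120 m before braking
braking distance = 0.2000²/(2·1.2000) = 0.0167 m
human over T_r+T_s: 0.0000·(0.0600+0.1667) = 0.0000 m
C+Z_d+Z_r = 0.2500+0.0400+0.0000 = 0.2900 m
S_min ≈ 0.0120+0.0167+0.0000+0.2900  ⇒  S_min = 239/750 m

S_min = 239/750 m = 0.3187 m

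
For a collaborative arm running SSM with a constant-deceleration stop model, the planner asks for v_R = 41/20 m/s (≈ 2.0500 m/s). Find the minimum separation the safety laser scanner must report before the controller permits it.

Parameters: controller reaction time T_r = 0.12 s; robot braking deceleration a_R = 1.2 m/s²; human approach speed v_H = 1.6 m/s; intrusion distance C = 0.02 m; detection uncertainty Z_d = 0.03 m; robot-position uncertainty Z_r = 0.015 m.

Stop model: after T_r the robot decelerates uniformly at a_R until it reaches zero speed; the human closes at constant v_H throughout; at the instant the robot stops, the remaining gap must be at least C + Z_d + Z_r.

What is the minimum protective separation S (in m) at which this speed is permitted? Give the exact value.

braking lasts T_s = (41/20)/(6/5) = 1.7083 s
robot in T_r: 2.0500·0.1200 = 0.2460 m
braking distance = 2.0500²/(2·1.2000) = 1.7510 m
person approaches 1.6000·(0.1200+1.7083) = 2.9253 m
margins: 0.0200+0.0300+0.0150 = 0.0650 m
S_min ≈ 0.2460+1.7510+2.9253+0.0650  ⇒  S_min = 39899/8000 m

S_min = 39899/8000 m = 4.9874 m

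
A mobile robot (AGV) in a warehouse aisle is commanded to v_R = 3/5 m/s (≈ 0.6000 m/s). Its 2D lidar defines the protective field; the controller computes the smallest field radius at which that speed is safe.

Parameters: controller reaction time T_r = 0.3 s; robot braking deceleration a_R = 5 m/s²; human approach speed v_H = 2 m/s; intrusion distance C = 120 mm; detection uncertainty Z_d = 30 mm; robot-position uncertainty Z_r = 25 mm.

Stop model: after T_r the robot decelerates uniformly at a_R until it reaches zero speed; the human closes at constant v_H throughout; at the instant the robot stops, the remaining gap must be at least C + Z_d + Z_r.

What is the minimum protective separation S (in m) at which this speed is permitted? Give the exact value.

S_min = 1231/1000 m = 1.2310 m

stop time T_s = (3/5)/5 = 0.1200 s
robot covers v_R·T_r = 0.6000·0.3000 = 0.1800 m before braking
braking distance = 0.6000²/(2·5.0000) = 0.0360 m
human closes 2.0000·0.4200 = 0.8400 m
C+Z_d+Z_r = 0.1200+0.0300+0.0250 = 0.1750 m
S_min ≈ 0.1800+0.0360+0.8400+0.1750  ⇒  S_min = 1231/1000 m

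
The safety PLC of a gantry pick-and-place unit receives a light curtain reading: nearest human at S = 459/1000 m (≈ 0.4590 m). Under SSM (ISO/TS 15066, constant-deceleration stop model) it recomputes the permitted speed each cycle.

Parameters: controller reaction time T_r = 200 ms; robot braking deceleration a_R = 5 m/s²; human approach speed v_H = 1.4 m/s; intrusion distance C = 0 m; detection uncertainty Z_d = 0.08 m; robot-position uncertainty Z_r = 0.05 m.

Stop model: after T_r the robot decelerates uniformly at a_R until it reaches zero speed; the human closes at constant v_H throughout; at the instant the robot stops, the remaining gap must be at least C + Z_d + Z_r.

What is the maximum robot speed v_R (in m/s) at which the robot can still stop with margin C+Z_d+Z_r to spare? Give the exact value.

quadratic (1/10)·v² + (12/25)·v + (-49/1000) = 0
  disc = (12/25)² − 4·(1/10)·(-49/1000) = 1/4 ; √disc = 1/2
  v_R = (−(12/25) + 1/2) / (2·(1/10)) = 1/10 m/s
check:
T_s = v_R/a_R = (1/10)/5 = 0.0200 s
robot in T_r: 0.1000·0.2000 = 0.0200 m
robot under decel: 0.1000²/(2·5.0000) = 0.0010 m
human closes 1.4000·0.2200 = 0.3080 m
C+Z_d+Z_r = 0.0000+0.0800+0.0500 = 0.1300 m
sum ≈ 0.0200+0.0010+0.3080+0.1300 ≈ 0.4590 m = S ✓

v_R_max = 1/10 m/s = 0.1000 m/s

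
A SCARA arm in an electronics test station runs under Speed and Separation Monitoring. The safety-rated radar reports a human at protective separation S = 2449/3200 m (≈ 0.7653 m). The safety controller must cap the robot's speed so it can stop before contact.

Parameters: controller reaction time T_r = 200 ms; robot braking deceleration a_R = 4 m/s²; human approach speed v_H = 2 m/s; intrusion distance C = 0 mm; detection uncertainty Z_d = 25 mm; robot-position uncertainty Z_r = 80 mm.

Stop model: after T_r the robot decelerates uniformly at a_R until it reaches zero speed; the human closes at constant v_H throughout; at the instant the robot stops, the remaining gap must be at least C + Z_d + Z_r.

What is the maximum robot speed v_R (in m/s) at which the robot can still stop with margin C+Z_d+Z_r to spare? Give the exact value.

collect terms ⇒ (1/8)·v_R² + (7/10)·v_R + (-833/3200) = 0
  disc = (7/10)² − 4·(1/8)·(-833/3200) = 3969/6400 ; √disc = 63/80
  v_R = (−(7/10) + 63/80) / (2·(1/8)) = 7/20 m/s
check:
stop time T_s = (7/20)/4 = 0.0875 s
robot in T_r: 0.3500·0.2000 = 0.0700 m
braking distance = 0.3500²/(2·4.0000) = 0.0153 m
human over T_r+T_s: 2.0000·(0.2000+0.0875) = 0.5750 m
residual clearance needed = 0.0000+0.0250+0.0800 = 0.1050 m
sum ≈ 0.0700+0.0153+0.5750+0.1050 ≈ 0.7653 m = S ✓

v_R_max = 7/20 m/s = 0.3500 m/s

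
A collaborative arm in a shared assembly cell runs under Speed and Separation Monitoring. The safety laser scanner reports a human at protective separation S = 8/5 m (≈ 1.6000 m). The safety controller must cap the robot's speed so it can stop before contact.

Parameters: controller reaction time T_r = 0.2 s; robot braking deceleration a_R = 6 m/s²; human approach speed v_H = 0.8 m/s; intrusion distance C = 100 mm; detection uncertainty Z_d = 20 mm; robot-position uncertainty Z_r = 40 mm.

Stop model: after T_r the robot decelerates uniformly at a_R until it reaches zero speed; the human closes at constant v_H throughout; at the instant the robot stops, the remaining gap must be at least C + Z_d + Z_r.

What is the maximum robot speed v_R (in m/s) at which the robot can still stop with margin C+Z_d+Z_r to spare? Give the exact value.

v_R_max = 12/5 m/s = 2.4000 m/s

at the boundary: (1/12)·v² + (1/3)·v + (-32/25) = 0
  disc = (1/3)² − 4·(1/12)·(-32/25) = 121/225 ; √disc = 11/15
  v_R = (−(1/3) + 11/15) / (2·(1/12)) = 12/5 m/s
check:
stop time T_s = (12/5)/6 = 0.4000 s
robot in T_r: 2.4000·0.2000 = 0.4800 m
braking distance = 2.4000²/(2·6.0000) = 0.4800 m
human closes 0.8000·0.6000 = 0.4800 m
residual clearance needed = 0.1000+0.0200+0.0400 = 0.1600 m
sum ≈ 0.4800+0.4800+0.4800+0.1600 ≈ 1.6000 m = S ✓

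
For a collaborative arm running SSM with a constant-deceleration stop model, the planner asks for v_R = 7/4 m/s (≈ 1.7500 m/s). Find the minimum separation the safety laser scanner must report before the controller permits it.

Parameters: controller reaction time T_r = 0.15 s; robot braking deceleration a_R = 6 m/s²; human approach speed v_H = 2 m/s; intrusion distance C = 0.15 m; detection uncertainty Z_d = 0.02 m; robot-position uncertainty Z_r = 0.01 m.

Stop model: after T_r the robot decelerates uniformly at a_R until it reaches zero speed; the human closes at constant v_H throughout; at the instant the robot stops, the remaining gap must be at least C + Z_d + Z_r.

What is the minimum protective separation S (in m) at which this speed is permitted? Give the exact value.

stop time T_s = (7/4)/6 = 0.2917 s
robot covers v_R·T_r = 1.7500·0.1500 = 0.2625 m before braking
robot covers 1.7500·0.2917 − ½·6.0000·0.2917² = 0.2552 m while stopping
person approaches 2.0000·(0.1500+0.2917) = 0.8833 m
margins: 0.1500+0.0200+0.0100 = 0.1800 m
S_min ≈ 0.2625+0.2552+0.8833+0.1800  ⇒  S_min = 7589/4800 m

S_min = 7589/4800 m = 1.5810 m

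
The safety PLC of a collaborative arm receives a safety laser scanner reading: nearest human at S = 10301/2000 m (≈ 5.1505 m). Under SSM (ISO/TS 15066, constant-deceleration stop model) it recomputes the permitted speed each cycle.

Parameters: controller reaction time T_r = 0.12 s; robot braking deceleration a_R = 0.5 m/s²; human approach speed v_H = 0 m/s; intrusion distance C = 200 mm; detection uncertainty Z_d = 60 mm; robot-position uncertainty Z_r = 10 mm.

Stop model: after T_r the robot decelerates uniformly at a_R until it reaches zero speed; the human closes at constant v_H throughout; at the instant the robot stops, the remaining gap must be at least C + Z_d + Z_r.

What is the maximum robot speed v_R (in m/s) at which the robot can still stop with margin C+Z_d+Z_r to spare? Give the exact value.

v_R_max = 43/20 m/s = 2.1500 m/s

collect terms ⇒ (1)·v_R² + (3/25)·v_R + (-9761/2000) = 0
  disc = (3/25)² − 4·(1)·(-9761/2000) = 48841/2500 ; √disc = 221/50
  v_R = (−(3/25) + 221/50) / (2·(1)) = 43/20 m/s
check:
T_s = v_R/a_R = (43/20)/(1/2) = 4.3000 s
reaction-phase robot travel = 2.1500·0.1200 = 0.2580 m
robot covers 2.1500·4.3000 − ½·0.5000·4.3000² = 4.6225 m while stopping
human closes 0.0000·4.4200 = 0.0000 m
C+Z_d+Z_r = 0.2000+0.0600+0.0100 = 0.2700 m
sum ≈ 0.2580+4.6225+0.0000+0.2700 ≈ 5.1505 m = S ✓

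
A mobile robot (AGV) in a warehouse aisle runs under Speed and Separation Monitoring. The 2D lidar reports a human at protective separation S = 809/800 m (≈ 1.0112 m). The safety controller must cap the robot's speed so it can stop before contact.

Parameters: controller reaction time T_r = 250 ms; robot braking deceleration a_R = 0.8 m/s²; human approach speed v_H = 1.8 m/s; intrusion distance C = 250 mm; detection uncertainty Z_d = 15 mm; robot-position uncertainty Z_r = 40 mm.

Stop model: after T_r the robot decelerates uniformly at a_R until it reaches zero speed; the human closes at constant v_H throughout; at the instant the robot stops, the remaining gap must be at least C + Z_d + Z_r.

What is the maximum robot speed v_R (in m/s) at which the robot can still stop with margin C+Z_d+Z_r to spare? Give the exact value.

collect terms ⇒ (5/8)·v_R² + (5/2)·v_R + (-41/160) = 0
  disc = (5/2)² − 4·(5/8)·(-41/160) = 441/64 ; √disc = 21/8
  v_R = (−(5/2) + 21/8) / (2·(5/8)) = 1/10 m/s
check:
braking lasts T_s = (1/10)/(4/5) = 0.1250 s
reaction-phase robot travel = 0.1000·0.2500 = 0.0250 m
braking distance = 0.1000²/(2·0.8000) = 0.0063 m
human closes 1.8000·0.3750 = 0.6750 m
residual clearance needed = 0.2500+0.0150+0.0400 = 0.3050 m
sum ≈ 0.0250+0.0063+0.6750+0.3050 ≈ 1.0112 m = S ✓

v_R_max = 1/10 m/s = 0.1000 m/s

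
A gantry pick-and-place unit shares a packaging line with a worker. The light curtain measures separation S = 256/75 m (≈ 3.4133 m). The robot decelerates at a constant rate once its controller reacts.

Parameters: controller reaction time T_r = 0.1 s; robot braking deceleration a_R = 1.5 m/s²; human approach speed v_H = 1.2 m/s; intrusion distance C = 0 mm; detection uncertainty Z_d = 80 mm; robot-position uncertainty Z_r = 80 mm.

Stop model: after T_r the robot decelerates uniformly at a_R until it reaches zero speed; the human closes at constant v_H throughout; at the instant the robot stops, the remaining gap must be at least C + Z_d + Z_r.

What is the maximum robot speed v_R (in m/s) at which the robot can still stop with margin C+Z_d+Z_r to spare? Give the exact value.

v_R_max = 2 m/s = 2.0000 m/s

collect terms ⇒ (1/3)·v_R² + (9/10)·v_R + (-47/15) = 0
  disc = (9/10)² − 4·(1/3)·(-47/15) = 4489/900 ; √disc = 67/30
  v_R = (−(9/10) + 67/30) / (2·(1/3)) = 2 m/s
check:
T_s = v_R/a_R = 2/(3/2) = 1.3333 s
reaction-phase robot travel = 2.0000·0.1000 = 0.2000 m
braking distance = 2.0000²/(2·1.5000) = 1.3333 m
human over T_r+T_s: 1.2000·(0.1000+1.3333) = 1.7200 m
residual clearance needed = 0.0000+0.0800+0.0800 = 0.1600 m
sum ≈ 0.2000+1.3333+1.7200+0.1600 ≈ 3.4133 m = S ✓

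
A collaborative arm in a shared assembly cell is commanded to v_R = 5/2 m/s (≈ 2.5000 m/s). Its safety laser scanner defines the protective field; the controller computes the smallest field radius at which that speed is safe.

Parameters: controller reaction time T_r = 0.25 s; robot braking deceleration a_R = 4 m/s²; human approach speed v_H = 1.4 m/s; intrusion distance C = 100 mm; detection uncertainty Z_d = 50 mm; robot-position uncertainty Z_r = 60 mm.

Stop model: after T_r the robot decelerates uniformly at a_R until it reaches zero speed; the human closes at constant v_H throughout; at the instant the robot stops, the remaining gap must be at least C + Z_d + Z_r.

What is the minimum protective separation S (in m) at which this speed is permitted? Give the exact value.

braking lasts T_s = (5/2)/4 = 0.6250 s
reaction-phase robot travel = 2.5000·0.2500 = 0.6250 m
robot under decel: 2.5000²/(2·4.0000) = 0.7812 m
person approaches 1.4000·(0.2500+0.6250) = 1.2250 m
margins: 0.1000+0.0500+0.0600 = 0.2100 m
S_min ≈ 0.6250+0.7812+1.2250+0.2100  ⇒  S_min = 2273/800 m

S_min = 2273/800 m = 2.8413 m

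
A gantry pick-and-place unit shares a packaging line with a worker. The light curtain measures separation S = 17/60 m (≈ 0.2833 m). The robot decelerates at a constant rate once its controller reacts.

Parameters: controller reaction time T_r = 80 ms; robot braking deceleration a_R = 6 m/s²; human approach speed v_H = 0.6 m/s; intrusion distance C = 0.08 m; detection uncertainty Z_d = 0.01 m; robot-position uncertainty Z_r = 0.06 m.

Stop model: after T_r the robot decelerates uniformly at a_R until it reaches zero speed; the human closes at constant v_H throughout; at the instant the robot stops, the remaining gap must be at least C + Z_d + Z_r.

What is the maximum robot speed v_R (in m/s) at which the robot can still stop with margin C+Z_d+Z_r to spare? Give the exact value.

collect terms ⇒ (1/12)·v_R² + (9/50)·v_R + (-32/375) = 0
  disc = (9/50)² − 4·(1/12)·(-32/375) = 1369/22500 ; √disc = 37/150
  v_R = (−(9/50) + 37/150) / (2·(1/12)) = 2/5 m/s
check:
stop time T_s = (2/5)/6 = 0.0667 s
robot in T_r: 0.4000·0.0800 = 0.0320 m
robot covers 0.4000·0.0667 − ½·6.0000·0.0667² = 0.0133 m while stopping
human over T_r+T_s: 0.6000·(0.0800+0.0667) = 0.0880 m
residual clearance needed = 0.0800+0.0100+0.0600 = 0.1500 m
sum ≈ 0.0320+0.0133+0.0880+0.1500 ≈ 0.2833 m = S ✓

v_R_max = 2/5 m/s = 0.4000 m/s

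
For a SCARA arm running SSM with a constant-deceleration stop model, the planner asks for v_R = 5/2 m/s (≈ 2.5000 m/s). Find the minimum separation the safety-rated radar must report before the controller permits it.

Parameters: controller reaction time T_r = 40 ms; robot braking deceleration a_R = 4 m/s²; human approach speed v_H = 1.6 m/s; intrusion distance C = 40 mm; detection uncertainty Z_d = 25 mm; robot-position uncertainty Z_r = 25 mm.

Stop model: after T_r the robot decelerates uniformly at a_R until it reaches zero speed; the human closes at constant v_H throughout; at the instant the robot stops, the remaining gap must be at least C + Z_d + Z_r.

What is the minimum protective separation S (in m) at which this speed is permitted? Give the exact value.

stop time T_s = (5/2)/4 = 0.6250 s
reaction-phase robot travel = 2.5000·0.0400 = 0.1000 m
robot under decel: 2.5000²/(2·4.0000) = 0.7812 m
human over T_r+T_s: 1.6000·(0.0400+0.6250) = 1.0640 m
margins: 0.0400+0.0250+0.0250 = 0.0900 m
S_min ≈ 0.1000+0.7812+1.0640+0.0900  ⇒  S_min = 8141/4000 m

S_min = 8141/4000 m = 2.0353 m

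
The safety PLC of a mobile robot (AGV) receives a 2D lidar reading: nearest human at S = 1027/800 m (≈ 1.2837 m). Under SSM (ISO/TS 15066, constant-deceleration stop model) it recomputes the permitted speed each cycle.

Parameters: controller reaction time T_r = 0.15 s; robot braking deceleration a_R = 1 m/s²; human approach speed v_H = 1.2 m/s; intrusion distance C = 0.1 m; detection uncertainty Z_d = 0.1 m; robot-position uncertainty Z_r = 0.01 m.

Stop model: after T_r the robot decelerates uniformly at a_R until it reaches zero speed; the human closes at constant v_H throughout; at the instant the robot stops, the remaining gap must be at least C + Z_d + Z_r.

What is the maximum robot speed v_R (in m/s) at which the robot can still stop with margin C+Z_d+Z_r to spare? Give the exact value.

v_R_max = 11/20 m/s = 0.5500 m/s

collect terms ⇒ (1/2)·v_R² + (27/20)·v_R + (-143/160) = 0
  disc = (27/20)² − 4·(1/2)·(-143/160) = 361/100 ; √disc = 19/10
  v_R = (−(27/20) + 19/10) / (2·(1/2)) = 11/20 m/s
check:
braking lasts T_s = (11/20)/1 = 0.5500 s
robot in T_r: 0.5500·0.1500 = 0.0825 m
robot under decel: 0.5500²/(2·1.0000) = 0.1512 m
human over T_r+T_s: 1.2000·(0.1500+0.5500) = 0.8400 m
residual clearance needed = 0.1000+0.1000+0.0100 = 0.2100 m
sum ≈ 0.0825+0.1512+0.8400+0.2100 ≈ 1.2837 m = S ✓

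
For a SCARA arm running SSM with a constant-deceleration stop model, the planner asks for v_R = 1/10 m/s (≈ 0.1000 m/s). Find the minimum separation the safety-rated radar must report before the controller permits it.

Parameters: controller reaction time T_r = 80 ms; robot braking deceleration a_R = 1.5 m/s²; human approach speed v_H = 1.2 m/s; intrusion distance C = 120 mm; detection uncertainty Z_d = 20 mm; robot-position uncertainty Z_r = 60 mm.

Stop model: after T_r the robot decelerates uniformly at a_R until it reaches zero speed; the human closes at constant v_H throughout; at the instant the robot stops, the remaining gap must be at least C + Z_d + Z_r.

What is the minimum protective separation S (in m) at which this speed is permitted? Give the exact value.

S_min = 581/1500 m = 0.3873 m

braking lasts T_s = (1/10)/(3/2) = 0.0667 s
reaction-phase robot travel = 0.1000·0.0800 = 0.0080 m
robot under decel: 0.1000²/(2·1.5000) = 0.0033 m
person approaches 1.2000·(0.0800+0.0667) = 0.1760 m
residual clearance needed = 0.1200+0.0200+0.0600 = 0.2000 m
S_min ≈ 0.0080+0.0033+0.1760+0.2000  ⇒  S_min = 581/1500 m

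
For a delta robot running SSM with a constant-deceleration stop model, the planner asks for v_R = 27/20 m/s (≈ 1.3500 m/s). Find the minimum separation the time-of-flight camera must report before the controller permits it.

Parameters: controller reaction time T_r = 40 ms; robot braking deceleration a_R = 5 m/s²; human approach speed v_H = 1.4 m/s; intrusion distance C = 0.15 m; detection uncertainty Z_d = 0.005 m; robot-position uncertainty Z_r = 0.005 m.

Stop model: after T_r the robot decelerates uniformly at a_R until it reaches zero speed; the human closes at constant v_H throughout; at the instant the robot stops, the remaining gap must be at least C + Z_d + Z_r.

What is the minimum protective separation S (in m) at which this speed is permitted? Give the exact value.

S_min = 3321/4000 m = 0.8303 m

braking lasts T_s = (27/20)/5 = 0.2700 s
reaction-phase robot travel = 1.3500·0.0400 = 0.0540 m
robot under decel: 1.3500²/(2·5.0000) = 0.1822 m
human closes 1.4000·0.3100 = 0.4340 m
margins: 0.1500+0.0050+0.0050 = 0.1600 m
S_min ≈ 0.0540+0.1822+0.4340+0.1600  ⇒  S_min = 3321/4000 m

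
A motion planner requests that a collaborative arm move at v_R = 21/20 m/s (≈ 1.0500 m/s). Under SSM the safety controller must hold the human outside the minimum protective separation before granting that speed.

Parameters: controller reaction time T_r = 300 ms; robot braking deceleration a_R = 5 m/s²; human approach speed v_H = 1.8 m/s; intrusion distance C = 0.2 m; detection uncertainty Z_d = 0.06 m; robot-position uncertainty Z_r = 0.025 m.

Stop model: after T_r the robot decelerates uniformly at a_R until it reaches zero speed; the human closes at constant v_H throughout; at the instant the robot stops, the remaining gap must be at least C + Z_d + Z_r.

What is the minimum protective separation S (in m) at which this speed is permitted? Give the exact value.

stop time T_s = (21/20)/5 = 0.2100 s
reaction-phase robot travel = 1.0500·0.3000 = 0.3150 m
braking distance = 1.0500²/(2·5.0000) = 0.1103 m
human closes 1.8000·0.5100 = 0.9180 m
C+Z_d+Z_r = 0.2000+0.0600+0.0250 = 0.2850 m
S_min ≈ 0.3150+0.1103+0.9180+0.2850  ⇒  S_min = 6513/4000 m

S_min = 6513/4000 m = 1.6282 m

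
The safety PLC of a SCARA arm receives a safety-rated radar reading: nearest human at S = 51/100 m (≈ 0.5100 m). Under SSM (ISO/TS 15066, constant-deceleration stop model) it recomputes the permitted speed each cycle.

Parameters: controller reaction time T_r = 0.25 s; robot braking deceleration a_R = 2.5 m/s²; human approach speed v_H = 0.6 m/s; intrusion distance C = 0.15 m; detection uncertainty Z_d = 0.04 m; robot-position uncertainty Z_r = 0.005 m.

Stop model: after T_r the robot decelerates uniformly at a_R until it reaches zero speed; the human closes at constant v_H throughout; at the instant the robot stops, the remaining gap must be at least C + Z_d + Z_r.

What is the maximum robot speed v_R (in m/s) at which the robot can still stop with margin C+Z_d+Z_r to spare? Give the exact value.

at the boundary: (1/5)·v² + (49/100)·v + (-33/200) = 0
  disc = (49/100)² − 4·(1/5)·(-33/200) = 3721/10000 ; √disc = 61/100
  v_R = (−(49/100) + 61/100) / (2·(1/5)) = 3/10 m/s
check:
T_s = v_R/a_R = (3/10)/(5/2) = 0.1200 s
robot in T_r: 0.3000·0.2500 = 0.0750 m
robot covers 0.3000·0.1200 − ½·2.5000·0.1200² = 0.0180 m while stopping
human over T_r+T_s: 0.6000·(0.2500+0.1200) = 0.2220 m
margins: 0.1500+0.0400+0.0050 = 0.1950 m
sum ≈ 0.0750+0.0180+0.2220+0.1950 ≈ 0.5100 m = S ✓

v_R_max = 3/10 m/s = 0.3000 m/s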